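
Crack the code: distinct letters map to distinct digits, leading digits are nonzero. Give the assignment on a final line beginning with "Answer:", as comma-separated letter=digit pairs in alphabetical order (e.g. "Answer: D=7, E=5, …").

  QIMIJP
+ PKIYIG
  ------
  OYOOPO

Step 1. [col 1: P + G ≡ O (mod 10)] column 1 (P + G ≡ O (mod 10), carry-in 0) doesn't pin P yet; pick P=5 and continue. So P=5.
Step 2. [col 1: P + G ≡ O (mod 10)] no forcing yet in column 1 (carry-in 0); O=9 is free and consistent — try it ⇒ O=9.
Step 3. [col 1: P + G ≡ O (mod 10)] column 1: given P=5, O=9, carry-in 0, and digits 5,9 already taken and all letters distinct, P+G≡O (mod 10) forces G=4, so G=4.
Step 4. [col 2: J + I ≡ P (mod 10)] column 2 (J + I ≡ P (mod 10), carry-in 0) doesn't pin I yet; pick I=8 and continue. So I=8.
Step 5. [col 2: J + I ≡ P (mod 10)] column 2: given I=8, P=5, carry-in 0, and digits 4,5,8,9 already taken and all letters distinct, J+I≡P (mod 10) forces J=7, so J=7.
Step 6. [col 3: I + Y ≡ O (mod 10)] column 3 reads I+Y+carry(1)=O with I=8, O=9; with digits 4,5,7,8,9 already taken and all letters distinct, the only value for Y is 0 ⇒ Y=0.
Step 7. [col 4: M + I ≡ O (mod 10)] column 4 reads M+I+carry(0)=O with I=8, O=9; with digits 0,4,5,7,8,9 already taken and all letters distinct, the only value for M is 1 ⇒ M=1.
Step 8. [col 5: I + K ≡ Y (mod 10)] from column 5 (I=8, Y=0, carry-in 0, digits 0,1,4,5,7,8,9 already taken and all letters distinct): K must equal 2 ⇒ K=2.
Step 9. [col 6: Q + P ≡ O (mod 10)] in column 6 we have Q+P≡O with carry-in 1; given P=5, O=9 and digits 0,1,2,4,5,7,8,9 already taken and all letters distinct, that pins Q to 3 ⇒ Q=3.

Answer: G=4, I=8, J=7, K=2, M=1, O=9, P=5, Q=3, Y=0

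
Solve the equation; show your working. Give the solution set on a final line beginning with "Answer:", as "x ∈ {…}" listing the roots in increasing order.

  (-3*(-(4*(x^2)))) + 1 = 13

Step 1. [(-3*(-(4*(x^2)))) + 1 = 13] 1 comes off first (subtract 1) ⇒ sub: -3*(-(4*(x^2))) = 12.
Step 2. [-3*(-(4*(x^2))) = 12] divide by the outer -3. So div: -(4*(x^2)) = -4.
Step 3. [-(4*(x^2)) = -4] LHS negated; negate both sides, so neg: 4*(x^2) = 4.
Step 4. [4*(x^2) = 4] 4 out front; divide by 4. So div: x^2 = 1.
Step 5. [x^2 = 1] √ both sides: 1 ≥ 0 gives two branches, so sqrt: x = 1 or -1.

Answer: x ∈ {-1, 1}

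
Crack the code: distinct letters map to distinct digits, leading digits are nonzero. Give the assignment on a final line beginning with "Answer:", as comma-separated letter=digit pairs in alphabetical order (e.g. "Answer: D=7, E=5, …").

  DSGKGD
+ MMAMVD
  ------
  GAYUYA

Step 1. [col 1: D + D ≡ A (mod 10)] no forcing yet in column 1 (carry-in 0); D=1 is free and consistent — try it. So D=1.
Step 2. [col 1: D + D ≡ A (mod 10)] column 1 reads D+D+carry(0)=A with D=1; with digits 1 already taken and all letters distinct, the only value for A is 2, so A=2.
Step 3. [col 2: G + V ≡ Y (mod 10)] several values work for V in column 2 (G + V ≡ Y (mod 10), carry-in 0); try V=3. So V=3.
Step 4. [col 2: G + V ≡ Y (mod 10)] column 2 (G + V ≡ Y (mod 10), carry-in 0) doesn't pin G yet; pick G=7 and continue. So G=7.
Step 5. [col 2: G + V ≡ Y (mod 10)] in column 2 we have G+V≡Y with carry-in 0; given G=7, V=3 and digits 1,2,3,7 already taken and all letters distinct, that pins Y to 0, so Y=0.
Step 6. [col 3: K + M ≡ U (mod 10)] column 3 (K + M ≡ U (mod 10), carry-in 1) doesn't pin U yet; pick U=4 and continue. So U=4.
Step 7. [col 3: K + M ≡ U (mod 10)] several values work for M in column 3 (K + M ≡ U (mod 10), carry-in 1); try M=5. So M=5.
Step 8. [col 3: K + M ≡ U (mod 10)] in column 3 we have K+M≡U with carry-in 1; given M=5, U=4 and digits 0,1,2,3,4,5,7 already taken and all letters distinct, that pins K to 8, so K=8.
Step 9. [col 5: S + M ≡ A (mod 10)] in column 5 we have S+M≡A with carry-in 1; given M=5, A=2 and digits 0,1,2,3,4,5,7,8 already taken and all letters distinct, that pins S to 6, so S=6.

Answer: A=2, D=1, G=7, K=8, M=5, S=6, U=4, V=3, Y=0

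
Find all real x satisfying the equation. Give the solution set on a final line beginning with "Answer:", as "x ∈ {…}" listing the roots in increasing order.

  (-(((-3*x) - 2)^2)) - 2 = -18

Step 1. [(-(((-3*x) - 2)^2)) - 2 = -18] 2 comes off first (add 2) ⇒ sub: -(((-3*x) - 2)^2) = -16.
Step 2. [-(((-3*x) - 2)^2) = -16] flip signs both sides. So neg: ((-3*x) - 2)^2 = 16.
Step 3. [((-3*x) - 2)^2 = 16] LHS squared, RHS 16 ≥ 0: apply √ (±) ⇒ sqrt: (-3*x) - 2 = 4 or -4.
Step 4. [(-3*x) - 2 = 4 or -4] 2 comes off first (add 2). So sub: -3*x = 6 or -2.
Step 5. [-3*x = 6 or -2] leading coefficient -3: divide by -3. So div: x = -2 or 2/3.

Answer: x ∈ {-2, 2/3}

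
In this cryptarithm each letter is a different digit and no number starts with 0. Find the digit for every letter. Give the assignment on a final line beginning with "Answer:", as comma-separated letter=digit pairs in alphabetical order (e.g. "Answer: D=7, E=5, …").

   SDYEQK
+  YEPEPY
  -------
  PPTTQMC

Step 1. [P] the sum has 7 digits but both addends have 6; that extra leading digit P is the final carry, namely 1 ⇒ P=1.
Step 2. [col 1: K + Y ≡ C (mod 10)] no forcing yet in column 1 (carry-in 0); C=8 is free and consistent — try it. So C=8.
Step 3. [col 1: K + Y ≡ C (mod 10)] several values work for K in column 1 (K + Y ≡ C (mod 10), carry-in 0); try K=2. So K=2.
Step 4. [col 1: K + Y ≡ C (mod 10)] in column 1 we have K+Y≡C with carry-in 0; given K=2, C=8 and digits 1,2,8 already taken and all letters distinct, that pins Y to 6 ⇒ Y=6.
Step 5. [col 2: Q + P ≡ M (mod 10)] no forcing yet in column 2 (carry-in 0); M=0 is free and consistent — try it, so M=0.
Step 6. [col 2: Q + P ≡ M (mod 10)] in column 2 we have Q+P≡M with carry-in 0; given P=1, M=0 and digits 0,1,2,6,8 already taken and all letters distinct, that pins Q to 9. So Q=9.
Step 7. [col 3: E + E ≡ Q (mod 10)] column 3 reads E+E+carry(1)=Q with Q=9; with digits 0,1,2,6,8,9 already taken and all letters distinct, the only value for E is 4, so E=4.
Step 8. [col 4: Y + P ≡ T (mod 10)] column 4: given Y=6, P=1, carry-in 0, and digits 0,1,2,4,6,8,9 already taken and all letters distinct, Y+P≡T (mod 10) forces T=7 ⇒ T=7.
Step 9. [col 5: D + E ≡ T (mod 10)] from column 5 (E=4, T=7, carry-in 0, digits 0,1,2,4,6,7,8,9 already taken and all letters distinct): D must equal 3, so D=3.
Step 10. [col 6: S + Y ≡ P (mod 10)] from column 6 (Y=6, P=1, carry-in 0, digits 0,1,2,3,4,6,7,8,9 already taken and all letters distinct): S must equal 5 ⇒ S=5.

Answer: C=8, D=3, E=4, K=2, M=0, P=1, Q=9, S=5, T=7, Y=6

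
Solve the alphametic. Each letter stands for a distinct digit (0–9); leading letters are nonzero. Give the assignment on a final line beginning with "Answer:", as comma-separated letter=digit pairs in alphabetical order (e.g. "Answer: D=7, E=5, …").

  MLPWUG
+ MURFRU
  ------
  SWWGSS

Step 1. [col 1: G + U ≡ S (mod 10)] column 1 (G + U ≡ S (mod 10), carry-in 0) doesn't pin G yet; pick G=9 and continue, so G=9.
Step 2. [col 1: G + U ≡ S (mod 10)] no forcing yet in column 1 (carry-in 0); U=6 is free and consistent — try it. So U=6.
Step 3. [col 1: G + U ≡ S (mod 10)] column 1 reads G+U+carry(0)=S with G=9, U=6; with digits 6,9 already taken and all letters distinct, the only value for S is 5, so S=5.
Step 4. [col 2: U + R ≡ S (mod 10)] column 2 reads U+R+carry(1)=S with U=6, S=5; with digits 5,6,9 already taken and all letters distinct, the only value for R is 8 ⇒ R=8.
Step 5. [col 3: W + F ≡ G (mod 10)] several values work for F in column 3 (W + F ≡ G (mod 10), carry-in 1); try F=7 ⇒ F=7.
Step 6. [col 3: W + F ≡ G (mod 10)] in column 3 we have W+F≡G with carry-in 1; given F=7, G=9 and digits 5,6,7,8,9 already taken and all letters distinct, that pins W to 1, so W=1.
Step 7. [col 4: P + R ≡ W (mod 10)] in column 4 we have P+R≡W with carry-in 0; given R=8, W=1 and digits 1,5,6,7,8,9 already taken and all letters distinct, that pins P to 3, so P=3.
Step 8. [col 5: L + U ≡ W (mod 10)] column 5 reads L+U+carry(1)=W with U=6, W=1; with digits 1,3,5,6,7,8,9 already taken and all letters distinct, the only value for L is 4, so L=4.
Step 9. [col 6: M + M ≡ S (mod 10)] column 6 reads M+M+carry(1)=S with S=5; with digits 1,3,4,5,6,7,8,9 already taken and all letters distinct, the only value for M is 2. So M=2.

Answer: F=7, G=9, L=4, M=2, P=3, R=8, S=5, U=6, W=1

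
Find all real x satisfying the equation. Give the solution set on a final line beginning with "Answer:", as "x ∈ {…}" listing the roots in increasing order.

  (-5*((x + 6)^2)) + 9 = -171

Step 1. [(-5*((x + 6)^2)) + 9 = -171] the outer +9 inverts by subtracting 9. So sub: -5*((x + 6)^2) = -180.
Step 2. [-5*((x + 6)^2) = -180] -5 out front; divide by -5 ⇒ div: (x + 6)^2 = 36.
Step 3. [(x + 6)^2 = 36] 36 ≥ 0, LHS is (·)² — take ±√ ⇒ sqrt: x + 6 = 6 or -6.
Step 4. [x + 6 = 6 or -6] the outer +6 inverts by subtracting 6. So sub: x = 0 or -12.

Answer: x ∈ {-12, 0}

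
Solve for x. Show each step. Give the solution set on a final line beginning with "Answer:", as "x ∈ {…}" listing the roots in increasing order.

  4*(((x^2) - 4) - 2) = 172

Step 1. [4*(((x^2) - 4) - 2) = 172] divide by the outer 4, so div: ((x^2) - 4) - 2 = 43.
Step 2. [((x^2) - 4) - 2 = 43] -2 is outermost — add 2 both sides, so sub: (x^2) - 4 = 45.
Step 3. [(x^2) - 4 = 45] the outer -4 inverts by adding 4, so sub: x^2 = 49.
Step 4. [x^2 = 49] LHS squared, RHS 49 ≥ 0: apply √ (±) ⇒ sqrt: x = 7 or -7.

Answer: x ∈ {-7, 7}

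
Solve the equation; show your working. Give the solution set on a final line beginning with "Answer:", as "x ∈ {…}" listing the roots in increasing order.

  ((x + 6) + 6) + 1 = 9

Step 1. [((x + 6) + 6) + 1 = 9] subtract 1: x sits inside (… + 1), so sub: (x + 6) + 6 = 8.
Step 2. [(x + 6) + 6 = 8] +6 is outermost — subtract 6 both sides. So sub: x + 6 = 2.
Step 3. [x + 6 = 2] +6 is outermost — subtract 6 both sides, so sub: x = -4.

Answer: x ∈ {-4}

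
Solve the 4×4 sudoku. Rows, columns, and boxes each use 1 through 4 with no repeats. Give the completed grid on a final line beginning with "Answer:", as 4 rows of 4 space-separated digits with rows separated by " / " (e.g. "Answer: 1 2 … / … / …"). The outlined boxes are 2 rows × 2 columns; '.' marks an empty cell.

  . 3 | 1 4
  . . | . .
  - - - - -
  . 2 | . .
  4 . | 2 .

Step 1. [r4c4∈{1,3}] r4c4 is the only open cell in row 4 admitting 3. So r4c4=3.
Step 2. [r4c2∈{1}] nothing but 1 survives at r4c2 ⇒ r4c2=1.
Step 3. [r2c4∈{2}] r2c4 is down to just 2, so r2c4=2.
Step 4. [r2c2∈{4}] only 4 remains possible at r2c2 ⇒ r2c2=4.
Step 5. [r3c1∈{3}] r3c1's peers cover all but 3. So r3c1=3.
Step 6. [r3c3∈{4}] only 4 remains possible at r3c3 ⇒ r3c3=4.
Step 7. [r2c1∈{1}] nothing but 1 survives at r2c1. So r2c1=1.
Step 8. [r1c1∈{2}] only 2 remains possible at r1c1, so r1c1=2.
Step 9. [r3c4∈{1}] only 1 remains possible at r3c4, so r3c4=1.
Step 10. [r2c3∈{3}] nothing but 3 survives at r2c3. So r2c3=3.

Answer: 2 3 1 4 / 1 4 3 2 / 3 2 4 1 / 4 1 2 3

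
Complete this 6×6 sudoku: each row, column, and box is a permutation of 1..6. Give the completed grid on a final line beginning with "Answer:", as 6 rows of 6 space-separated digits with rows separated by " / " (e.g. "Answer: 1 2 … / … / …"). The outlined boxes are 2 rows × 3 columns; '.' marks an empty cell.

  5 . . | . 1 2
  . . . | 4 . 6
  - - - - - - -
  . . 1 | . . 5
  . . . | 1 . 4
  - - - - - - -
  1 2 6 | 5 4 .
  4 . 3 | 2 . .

Step 1. [r3c4∈{3,6}] r3c4 is the only open cell in col 4 admitting 6. So r3c4=6.
Step 2. [r1c2∈{3,4,6}] in row 1, 6 fits only at r1c2, so r1c2=6.
Step 3. [r4c1∈{2,3,6}] 6 has one home in row 4: r4c1, so r4c1=6.
Step 4. [r2c3∈{2}] r2c3 is down to just 2, so r2c3=2.
Step 5. [r2c1∈{3}] nothing but 3 survives at r2c1, so r2c1=3.
Step 6. [r4c5∈{2,3}] r4c5 is the only open cell in row 4 admitting 2 ⇒ r4c5=2.
Step 7. [r4c2∈{3,5}] row 4 places 3 nowhere but r4c2 ⇒ r4c2=3.
Step 8. [r3c1∈{2}] r3c1 has the single candidate 2, so r3c1=2.
Step 9. [r4c3∈{5}] r4c3 has the single candidate 5 ⇒ r4c3=5.
Step 10. [r3c2∈{4}] r3c2's peers cover all but 4. So r3c2=4.
Step 11. [r1c4∈{3}] r1c4 has the single candidate 3 ⇒ r1c4=3.
Step 12. [r2c2∈{1}] r2c2's peers cover all but 1 ⇒ r2c2=1.
Step 13. [r2c5∈{5}] r2c5's peers cover all but 5, so r2c5=5.
Step 14. [r6c2∈{5}] r6c2's peers cover all but 5 ⇒ r6c2=5.
Step 15. [r6c5∈{6}] nothing but 6 survives at r6c5. So r6c5=6.
Step 16. [r6c6∈{1}] r6c6's peers cover all but 1, so r6c6=1.
Step 17. [r3c5∈{3}] only 3 remains possible at r3c5, so r3c5=3.
Step 18. [r5c6∈{3}] nothing but 3 survives at r5c6. So r5c6=3.
Step 19. [r1c3∈{4}] r1c3's peers cover all but 4, so r1c3=4.

Answer: 5 6 4 3 1 2 / 3 1 2 4 5 6 / 2 4 1 6 3 5 / 6 3 5 1 2 4 / 1 2 6 5 4 3 / 4 5 3 2 6 1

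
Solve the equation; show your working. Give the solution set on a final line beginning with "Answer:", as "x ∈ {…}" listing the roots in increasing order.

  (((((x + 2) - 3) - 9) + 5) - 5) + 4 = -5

Step 1. [(((((x + 2) - 3) - 9) + 5) - 5) + 4 = -5] 4 comes off first (subtract 4), so sub: ((((x + 2) - 3) - 9) + 5) - 5 = -9.
Step 2. [((((x + 2) - 3) - 9) + 5) - 5 = -9] 5 comes off first (add 5), so sub: (((x + 2) - 3) - 9) + 5 = -4.
Step 3. [(((x + 2) - 3) - 9) + 5 = -4] 5 comes off first (subtract 5). So sub: ((x + 2) - 3) - 9 = -9.
Step 4. [((x + 2) - 3) - 9 = -9] add 9: x sits inside (… - 9) ⇒ sub: (x + 2) - 3 = 0.
Step 5. [(x + 2) - 3 = 0] -3 is outermost — add 3 both sides, so sub: x + 2 = 3.
Step 6. [x + 2 = 3] the outer +2 inverts by subtracting 2 ⇒ sub: x = 1.

Answer: x ∈ {1}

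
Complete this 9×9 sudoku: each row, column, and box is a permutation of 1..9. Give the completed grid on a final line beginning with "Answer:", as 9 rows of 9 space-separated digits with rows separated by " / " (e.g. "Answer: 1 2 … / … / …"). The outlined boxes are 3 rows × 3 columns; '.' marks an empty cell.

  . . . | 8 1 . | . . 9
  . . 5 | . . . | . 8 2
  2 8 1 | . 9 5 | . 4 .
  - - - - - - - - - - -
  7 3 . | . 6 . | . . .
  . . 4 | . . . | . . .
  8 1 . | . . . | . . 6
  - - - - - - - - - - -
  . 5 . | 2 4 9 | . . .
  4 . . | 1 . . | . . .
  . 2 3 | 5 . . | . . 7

Step 1. [r3c9∈{3}] r3c9's peers cover all but 3, so r3c9=3.
Step 2. [r1c6∈{2,3,4,6,7}] r1c6 is the only open cell in row 1 admitting 2 ⇒ r1c6=2.
Step 3. [r4c9∈{1,4,5,8}] 4 has one home in col 9: r4c9 ⇒ r4c9=4.
Step 4. [r2c7∈{1,6,7}] in row 2, 1 fits only at r2c7, so r2c7=1.
Step 5. [r5c1∈{5,6,9}] 5 has one home in col 1: r5c1, so r5c1=5.
Step 6. [r9c5∈{8}] nothing but 8 survives at r9c5. So r9c5=8.
Step 7. [r6c5∈{2,3,5,7}] across col 5, 5 lands solely at r6c5, so r6c5=5.
Step 8. [r9c6∈{6}] r9c6 is down to just 6, so r9c6=6.
Step 9. [r7c3∈{6,7,8}] r7c3 is the only open cell in row 7 admitting 7. So r7c3=7.
Step 10. [r1c3∈{6}] r1c3's peers cover all but 6, so r1c3=6.
Step 11. [r4c4∈{9}] only 9 remains possible at r4c4. So r4c4=9.
Step 12. [r5c5∈{2,3,7}] across col 5, 2 lands solely at r5c5. So r5c5=2.
Step 13. [r3c7∈{6,7}] in box 3, 6 fits only at r3c7, so r3c7=6.
Step 14. [r3c4∈{7}] r3c4 is down to just 7. So r3c4=7.
Step 15. [r5c4∈{3}] r5c4 has the single candidate 3, so r5c4=3.
Step 16. [r2c5∈{3}] r2c5 has the single candidate 3. So r2c5=3.
Step 17. [r4c3∈{2}] nothing but 2 survives at r4c3. So r4c3=2.
Step 18. [r6c3∈{9}] r6c3's peers cover all but 9 ⇒ r6c3=9.
Step 19. [r2c6∈{4}] r2c6 has the single candidate 4, so r2c6=4.
Step 20. [r6c6∈{7}] nothing but 7 survives at r6c6, so r6c6=7.
Step 21. [r8c9∈{5,8}] 5 has one home in col 9: r8c9 ⇒ r8c9=5.
Step 22. [r7c1∈{1,6}] r7c1 is the only open cell in col 1 admitting 6 ⇒ r7c1=6.
Step 23. [r8c2∈{9}] r8c2's peers cover all but 9. So r8c2=9.
Step 24. [r8c6∈{3}] r8c6 has the single candidate 3, so r8c6=3.
Step 25. [r9c7∈{4,9}] across row 9, 4 lands solely at r9c7. So r9c7=4.
Step 26. [r5c7∈{7,8,9}] 9 has one home in col 7: r5c7, so r5c7=9.
Step 27. [r1c7∈{5,7}] in col 7, 7 fits only at r1c7. So r1c7=7.
Step 28. [r4c7∈{5,8}] col 7 places 5 nowhere but r4c7, so r4c7=5.
Step 29. [r4c8∈{1}] r4c8's peers cover all but 1. So r4c8=1.
Step 30. [r5c9∈{8}] r5c9's peers cover all but 8. So r5c9=8.
Step 31. [r7c7∈{3,8}] across row 7, 8 lands solely at r7c7, so r7c7=8.
Step 32. [r6c7∈{2,3}] r6c7 is the only open cell in col 7 admitting 3. So r6c7=3.
Step 33. [r6c8∈{2}] r6c8 is down to just 2. So r6c8=2.
Step 34. [r2c2∈{7}] only 7 remains possible at r2c2. So r2c2=7.
Step 35. [r5c8∈{7}] r5c8 has the single candidate 7 ⇒ r5c8=7.
Step 36. [r7c8∈{3}] nothing but 3 survives at r7c8, so r7c8=3.
Step 37. [r9c8∈{9}] r9c8 is down to just 9, so r9c8=9.
Step 38. [r5c6∈{1}] r5c6 is down to just 1 ⇒ r5c6=1.
Step 39. [r1c1∈{3}] r1c1 is down to just 3 ⇒ r1c1=3.
Step 40. [r8c8∈{6}] r8c8's peers cover all but 6. So r8c8=6.
Step 41. [r2c1∈{9}] r2c1 is down to just 9 ⇒ r2c1=9.
Step 42. [r2c4∈{6}] nothing but 6 survives at r2c4. So r2c4=6.
Step 43. [r9c1∈{1}] r9c1 is down to just 1. So r9c1=1.
Step 44. [r7c9∈{1}] only 1 remains possible at r7c9. So r7c9=1.
Step 45. [r8c3∈{8}] r8c3 is down to just 8. So r8c3=8.
Step 46. [r5c2∈{6}] r5c2's peers cover all but 6 ⇒ r5c2=6.
Step 47. [r4c6∈{8}] r4c6's peers cover all but 8, so r4c6=8.
Step 48. [r6c4∈{4}] nothing but 4 survives at r6c4 ⇒ r6c4=4.
Step 49. [r1c8∈{5}] only 5 remains possible at r1c8. So r1c8=5.
Step 50. [r8c7∈{2}] nothing but 2 survives at r8c7 ⇒ r8c7=2.
Step 51. [r8c5∈{7}] r8c5's peers cover all but 7. So r8c5=7.
Step 52. [r1c2∈{4}] nothing but 4 survives at r1c2 ⇒ r1c2=4.

Answer: 3 4 6 8 1 2 7 5 9 / 9 7 5 6 3 4 1 8 2 / 2 8 1 7 9 5 6 4 3 / 7 3 2 9 6 8 5 1 4 / 5 6 4 3 2 1 9 7 8 / 8 1 9 4 5 7 3 2 6 / 6 5 7 2 4 9 8 3 1 / 4 9 8 1 7 3 2 6 5 / 1 2 3 5 8 6 4 9 7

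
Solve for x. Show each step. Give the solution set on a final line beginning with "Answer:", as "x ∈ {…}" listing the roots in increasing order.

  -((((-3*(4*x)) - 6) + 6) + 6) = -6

Step 1. [-((((-3*(4*x)) - 6) + 6) + 6) = -6] LHS negated; negate both sides. So neg: (((-3*(4*x)) - 6) + 6) + 6 = 6.
Step 2. [(((-3*(4*x)) - 6) + 6) + 6 = 6] peel the +6: subtract 6 from each side. So sub: ((-3*(4*x)) - 6) + 6 = 0.
Step 3. [((-3*(4*x)) - 6) + 6 = 0] subtract 6: x sits inside (… + 6) ⇒ sub: (-3*(4*x)) - 6 = -6.
Step 4. [(-3*(4*x)) - 6 = -6] the outer -6 inverts by adding 6. So sub: -3*(4*x) = 0.
Step 5. [-3*(4*x) = 0] -3 out front; divide by -3. So div: 4*x = 0.
Step 6. [4*x = 0] 4 out front; divide by 4 ⇒ div: x = 0.

Answer: x ∈ {0}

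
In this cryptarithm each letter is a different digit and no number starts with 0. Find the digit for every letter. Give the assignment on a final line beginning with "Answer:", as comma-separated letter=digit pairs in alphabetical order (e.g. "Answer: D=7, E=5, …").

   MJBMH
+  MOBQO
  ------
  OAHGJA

Step 1. [col 1: H + O ≡ A (mod 10)] no forcing yet in column 1 (carry-in 0); H=9 is free and consistent — try it. So H=9.
Step 2. [col 1: H + O ≡ A (mod 10)] column 1 (H + O ≡ A (mod 10), carry-in 0) doesn't pin A yet; pick A=0 and continue ⇒ A=0.
Step 3. [col 1: H + O ≡ A (mod 10)] column 1 reads H+O+carry(0)=A with H=9, A=0; with digits 0,9 already taken and all letters distinct, the only value for O is 1, so O=1.
Step 4. [col 2: M + Q ≡ J (mod 10)] several values work for M in column 2 (M + Q ≡ J (mod 10), carry-in 1); try M=5, so M=5.
Step 5. [col 2: M + Q ≡ J (mod 10)] Q=2 is one option consistent with column 2 (M + Q ≡ J (mod 10), carry-in 1) — take it. So Q=2.
Step 6. [col 2: M + Q ≡ J (mod 10)] in column 2 we have M+Q≡J with carry-in 1; given M=5, Q=2 and digits 0,1,2,5,9 already taken and all letters distinct, that pins J to 8. So J=8.
Step 7. [col 3: B + B ≡ G (mod 10)] column 3 (B + B ≡ G (mod 10), carry-in 0) doesn't pin B yet; pick B=3 and continue, so B=3.
Step 8. [col 3: B + B ≡ G (mod 10)] column 3 reads B+B+carry(0)=G with B=3; with digits 0,1,2,3,5,8,9 already taken and all letters distinct, the only value for G is 6, so G=6.

Answer: A=0, B=3, G=6, H=9, J=8, M=5, O=1, Q=2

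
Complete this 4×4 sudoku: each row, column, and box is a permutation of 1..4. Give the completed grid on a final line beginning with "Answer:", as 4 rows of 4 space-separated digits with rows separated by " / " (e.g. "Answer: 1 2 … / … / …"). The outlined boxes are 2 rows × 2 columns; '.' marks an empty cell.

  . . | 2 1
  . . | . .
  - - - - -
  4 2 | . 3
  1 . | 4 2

Step 1. [r1c1∈{3}] r1c1 is down to just 3 ⇒ r1c1=3.
Step 2. [r1c2∈{4}] r1c2 is down to just 4 ⇒ r1c2=4.
Step 3. [r4c2∈{3}] only 3 remains possible at r4c2. So r4c2=3.
Step 4. [r2c1∈{2}] r2c1 is down to just 2 ⇒ r2c1=2.
Step 5. [r2c4∈{4}] r2c4 has the single candidate 4. So r2c4=4.
Step 6. [r2c2∈{1}] r2c2 has the single candidate 1, so r2c2=1.
Step 7. [r2c3∈{3}] r2c3 is down to just 3 ⇒ r2c3=3.
Step 8. [r3c3∈{1}] r3c3's peers cover all but 1, so r3c3=1.

Answer: 3 4 2 1 / 2 1 3 4 / 4 2 1 3 / 1 3 4 2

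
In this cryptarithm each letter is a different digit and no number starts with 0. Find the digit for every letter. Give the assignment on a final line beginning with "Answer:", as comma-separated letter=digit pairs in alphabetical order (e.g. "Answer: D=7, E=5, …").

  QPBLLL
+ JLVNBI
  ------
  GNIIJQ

Step 1. [col 1: L + I ≡ Q (mod 10)] no forcing yet in column 1 (carry-in 0); I=5 is free and consistent — try it. So I=5.
Step 2. [col 1: L + I ≡ Q (mod 10)] no forcing yet in column 1 (carry-in 0); Q=1 is free and consistent — try it. So Q=1.
Step 3. [col 1: L + I ≡ Q (mod 10)] from column 1 (I=5, Q=1, carry-in 0, digits 1,5 already taken and all letters distinct): L must equal 6 ⇒ L=6.
Step 4. [col 2: L + B ≡ J (mod 10)] column 2 (L + B ≡ J (mod 10), carry-in 1) doesn't pin B yet; pick B=0 and continue. So B=0.
Step 5. [col 2: L + B ≡ J (mod 10)] in column 2 we have L+B≡J with carry-in 1; given L=6, B=0 and digits 0,1,5,6 already taken and all letters distinct, that pins J to 7 ⇒ J=7.
Step 6. [col 3: L + N ≡ I (mod 10)] column 3: given L=6, I=5, carry-in 0, and digits 0,1,5,6,7 already taken and all letters distinct, L+N≡I (mod 10) forces N=9. So N=9.
Step 7. [col 4: B + V ≡ I (mod 10)] column 4 reads B+V+carry(1)=I with B=0, I=5; with digits 0,1,5,6,7,9 already taken and all letters distinct, the only value for V is 4, so V=4.
Step 8. [col 5: P + L ≡ N (mod 10)] column 5 reads P+L+carry(0)=N with L=6, N=9; with digits 0,1,4,5,6,7,9 already taken and all letters distinct, the only value for P is 3 ⇒ P=3.
Step 9. [col 6: Q + J ≡ G (mod 10)] column 6: given Q=1, J=7, carry-in 0, and digits 0,1,3,4,5,6,7,9 already taken and all letters distinct, Q+J≡G (mod 10) forces G=8. So G=8.

Answer: B=0, G=8, I=5, J=7, L=6, N=9, P=3, Q=1, V=4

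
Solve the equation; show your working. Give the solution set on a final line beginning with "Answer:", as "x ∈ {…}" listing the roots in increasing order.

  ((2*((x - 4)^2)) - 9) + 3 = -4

Step 1. [((2*((x - 4)^2)) - 9) + 3 = -4] +3 is outermost — subtract 3 both sides. So sub: (2*((x - 4)^2)) - 9 = -7.
Step 2. [(2*((x - 4)^2)) - 9 = -7] add 9: x sits inside (… - 9) ⇒ sub: 2*((x - 4)^2) = 2.
Step 3. [2*((x - 4)^2) = 2] LHS = 2·(…); ÷2 both sides. So div: (x - 4)^2 = 1.
Step 4. [(x - 4)^2 = 1] 1 ≥ 0, LHS is (·)² — take ±√, so sqrt: x - 4 = 1 or -1.
Step 5. [x - 4 = 1 or -1] -4 is outermost — add 4 both sides. So sub: x = 5 or 3.

Answer: x ∈ {3, 5}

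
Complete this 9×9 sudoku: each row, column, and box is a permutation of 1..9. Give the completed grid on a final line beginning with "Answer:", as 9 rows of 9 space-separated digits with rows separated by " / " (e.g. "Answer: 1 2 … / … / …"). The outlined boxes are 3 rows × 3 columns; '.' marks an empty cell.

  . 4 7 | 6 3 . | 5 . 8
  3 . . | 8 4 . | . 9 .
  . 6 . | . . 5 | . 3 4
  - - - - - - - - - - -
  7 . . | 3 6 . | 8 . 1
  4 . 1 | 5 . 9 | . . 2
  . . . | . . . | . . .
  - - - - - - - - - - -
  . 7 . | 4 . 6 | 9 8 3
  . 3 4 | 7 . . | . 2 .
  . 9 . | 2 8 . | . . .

Step 1. [r8c6∈{1}] r8c6 is down to just 1, so r8c6=1.
Step 2. [r8c7∈{6}] r8c7 has the single candidate 6 ⇒ r8c7=6.
Step 3. [r6c6∈{2,4,7,8}] col 6 places 8 nowhere but r6c6 ⇒ r6c6=8.
Step 4. [r6c3∈{2,3,5,6,9}] col 3 places 3 nowhere but r6c3, so r6c3=3.
Step 5. [r6c1∈{2,5,6,9}] across box 4, 6 lands solely at r6c1 ⇒ r6c1=6.
Step 6. [r8c9∈{5}] nothing but 5 survives at r8c9. So r8c9=5.
Step 7. [r2c2∈{1,2,5}] r2c2 is the only open cell in col 2 admitting 1. So r2c2=1.
Step 8. [r2c6∈{2,7}] 7 has one home in col 6: r2c6, so r2c6=7.
Step 9. [r3c7∈{1,2,7}] across row 3, 7 lands solely at r3c7 ⇒ r3c7=7.
Step 10. [r3c4∈{1,9}] 9 has one home in col 4: r3c4. So r3c4=9.
Step 11. [r2c3∈{2,5}] in row 2, 5 fits only at r2c3. So r2c3=5.
Step 12. [r7c3∈{2}] nothing but 2 survives at r7c3. So r7c3=2.
Step 13. [r6c7∈{4}] nothing but 4 survives at r6c7, so r6c7=4.
Step 14. [r1c6∈{2}] r1c6 has the single candidate 2. So r1c6=2.
Step 15. [r6c5∈{1,2,7}] r6c5 is the only open cell in col 5 admitting 2, so r6c5=2.
Step 16. [r7c1∈{1,5}] row 7 places 1 nowhere but r7c1 ⇒ r7c1=1.
Step 17. [r4c8∈{5}] nothing but 5 survives at r4c8. So r4c8=5.
Step 18. [r6c8∈{7}] r6c8's peers cover all but 7. So r6c8=7.
Step 19. [r3c1∈{2,8}] in row 3, 2 fits only at r3c1, so r3c1=2.
Step 20. [r9c7∈{1}] r9c7 has the single candidate 1 ⇒ r9c7=1.
Step 21. [r3c3∈{8}] r3c3 has the single candidate 8, so r3c3=8.
Step 22. [r5c8∈{6}] only 6 remains possible at r5c8. So r5c8=6.
Step 23. [r9c6∈{3}] r9c6's peers cover all but 3, so r9c6=3.
Step 24. [r6c9∈{9}] nothing but 9 survives at r6c9. So r6c9=9.
Step 25. [r8c1∈{8}] r8c1's peers cover all but 8, so r8c1=8.
Step 26. [r1c8∈{1}] nothing but 1 survives at r1c8, so r1c8=1.
Step 27. [r4c6∈{4}] nothing but 4 survives at r4c6 ⇒ r4c6=4.
Step 28. [r3c5∈{1}] r3c5 has the single candidate 1 ⇒ r3c5=1.
Step 29. [r8c5∈{9}] r8c5's peers cover all but 9 ⇒ r8c5=9.
Step 30. [r9c8∈{4}] r9c8's peers cover all but 4 ⇒ r9c8=4.
Step 31. [r9c1∈{5}] r9c1's peers cover all but 5, so r9c1=5.
Step 32. [r9c9∈{7}] only 7 remains possible at r9c9, so r9c9=7.
Step 33. [r5c2∈{8}] only 8 remains possible at r5c2, so r5c2=8.
Step 34. [r2c7∈{2}] nothing but 2 survives at r2c7, so r2c7=2.
Step 35. [r5c7∈{3}] r5c7 has the single candidate 3, so r5c7=3.
Step 36. [r4c3∈{9}] r4c3 has the single candidate 9, so r4c3=9.
Step 37. [r6c4∈{1}] r6c4 has the single candidate 1. So r6c4=1.
Step 38. [r4c2∈{2}] only 2 remains possible at r4c2, so r4c2=2.
Step 39. [r1c1∈{9}] r1c1 has the single candidate 9. So r1c1=9.
Step 40. [r9c3∈{6}] r9c3 is down to just 6. So r9c3=6.
Step 41. [r5c5∈{7}] r5c5 has the single candidate 7. So r5c5=7.
Step 42. [r7c5∈{5}] only 5 remains possible at r7c5, so r7c5=5.
Step 43. [r2c9∈{6}] r2c9 has the single candidate 6 ⇒ r2c9=6.
Step 44. [r6c2∈{5}] nothing but 5 survives at r6c2, so r6c2=5.

Answer: 9 4 7 6 3 2 5 1 8 / 3 1 5 8 4 7 2 9 6 / 2 6 8 9 1 5 7 3 4 / 7 2 9 3 6 4 8 5 1 / 4 8 1 5 7 9 3 6 2 / 6 5 3 1 2 8 4 7 9 / 1 7 2 4 5 6 9 8 3 / 8 3 4 7 9 1 6 2 5 / 5 9 6 2 8 3 1 4 7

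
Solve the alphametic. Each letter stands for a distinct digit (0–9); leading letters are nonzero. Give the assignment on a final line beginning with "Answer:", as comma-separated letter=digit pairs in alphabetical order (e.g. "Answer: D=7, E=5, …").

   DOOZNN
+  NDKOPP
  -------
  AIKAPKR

Step 1. [col 1: N + P ≡ R (mod 10)] N=5 is one option consistent with column 1 (N + P ≡ R (mod 10), carry-in 0) — take it ⇒ N=5.
Step 2. [A] the sum has 7 digits but both addends have 6; that extra leading digit A is the final carry, namely 1. So A=1.
Step 3. [col 1: N + P ≡ R (mod 10)] no forcing yet in column 1 (carry-in 0); P=8 is free and consistent — try it. So P=8.
Step 4. [col 1: N + P ≡ R (mod 10)] column 1 reads N+P+carry(0)=R with N=5, P=8; with digits 1,5,8 already taken and all letters distinct, the only value for R is 3 ⇒ R=3.
Step 5. [col 2: N + P ≡ K (mod 10)] from column 2 (N=5, P=8, carry-in 1, digits 1,3,5,8 already taken and all letters distinct): K must equal 4 ⇒ K=4.
Step 6. [col 3: Z + O ≡ P (mod 10)] no forcing yet in column 3 (carry-in 1); Z=0 is free and consistent — try it ⇒ Z=0.
Step 7. [col 3: Z + O ≡ P (mod 10)] from column 3 (Z=0, P=8, carry-in 1, digits 0,1,3,4,5,8 already taken and all letters distinct): O must equal 7, so O=7.
Step 8. [col 5: O + D ≡ K (mod 10)] from column 5 (O=7, K=4, carry-in 1, digits 0,1,3,4,5,7,8 already taken and all letters distinct): D must equal 6 ⇒ D=6.
Step 9. [col 6: D + N ≡ I (mod 10)] in column 6 we have D+N≡I with carry-in 1; given D=6, N=5 and digits 0,1,3,4,5,6,7,8 already taken and all letters distinct, that pins I to 2, so I=2.

Answer: A=1, D=6, I=2, K=4, N=5, O=7, P=8, R=3, Z=0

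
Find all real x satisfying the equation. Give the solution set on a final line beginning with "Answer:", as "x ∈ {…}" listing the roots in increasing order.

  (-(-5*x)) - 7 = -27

Step 1. [(-(-5*x)) - 7 = -27] peel the -7: add 7 from each side. So sub: -(-5*x) = -20.
Step 2. [-(-5*x) = -20] LHS negated; negate both sides ⇒ neg: -5*x = 20.
Step 3. [-5*x = 20] divide by the outer -5, so div: x = -4.

Answer: x ∈ {-4}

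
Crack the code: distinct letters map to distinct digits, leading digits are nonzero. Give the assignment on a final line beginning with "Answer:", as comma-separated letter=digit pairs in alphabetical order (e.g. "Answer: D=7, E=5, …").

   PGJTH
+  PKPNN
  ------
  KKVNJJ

Step 1. [col 1: H + N ≡ J (mod 10)] no forcing yet in column 1 (carry-in 0); J=2 is free and consistent — try it ⇒ J=2.
Step 2. [col 1: H + N ≡ J (mod 10)] several values work for N in column 1 (H + N ≡ J (mod 10), carry-in 0); try N=8 ⇒ N=8.
Step 3. [K] adding two 5-digit numbers gives at most 5+1 digits, and here it does — K is that final carry and must be 1 ⇒ K=1.
Step 4. [col 1: H + N ≡ J (mod 10)] in column 1 we have H+N≡J with carry-in 0; given N=8, J=2 and digits 1,2,8 already taken and all letters distinct, that pins H to 4. So H=4.
Step 5. [col 2: T + N ≡ J (mod 10)] column 2: given N=8, J=2, carry-in 1, and digits 1,2,4,8 already taken and all letters distinct, T+N≡J (mod 10) forces T=3, so T=3.
Step 6. [col 3: J + P ≡ N (mod 10)] column 3: given J=2, N=8, carry-in 1, and digits 1,2,3,4,8 already taken and all letters distinct, J+P≡N (mod 10) forces P=5 ⇒ P=5.
Step 7. [col 4: G + K ≡ V (mod 10)] column 4 (G + K ≡ V (mod 10), carry-in 0) doesn't pin G yet; pick G=9 and continue ⇒ G=9.
Step 8. [col 4: G + K ≡ V (mod 10)] from column 4 (G=9, K=1, carry-in 0, digits 1,2,3,4,5,8,9 already taken and all letters distinct): V must equal 0. So V=0.

Answer: G=9, H=4, J=2, K=1, N=8, P=5, T=3, V=0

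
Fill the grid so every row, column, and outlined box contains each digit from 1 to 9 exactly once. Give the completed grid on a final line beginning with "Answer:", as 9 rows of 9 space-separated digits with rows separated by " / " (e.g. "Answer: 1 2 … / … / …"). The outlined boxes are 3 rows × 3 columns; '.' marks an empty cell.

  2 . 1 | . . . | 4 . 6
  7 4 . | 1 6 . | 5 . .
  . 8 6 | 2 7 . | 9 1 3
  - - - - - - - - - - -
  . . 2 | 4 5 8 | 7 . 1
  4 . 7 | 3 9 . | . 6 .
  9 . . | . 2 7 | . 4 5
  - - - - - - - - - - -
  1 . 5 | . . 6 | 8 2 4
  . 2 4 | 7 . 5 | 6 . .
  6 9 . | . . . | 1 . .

Step 1. [r4c1∈{3}] only 3 remains possible at r4c1, so r4c1=3.
Step 2. [r7c5∈{3}] nothing but 3 survives at r7c5, so r7c5=3.
Step 3. [r1c5∈{8}] only 8 remains possible at r1c5. So r1c5=8.
Step 4. [r9c3∈{3,8}] r9c3 is the only open cell in box 7 admitting 3. So r9c3=3.
Step 5. [r2c6∈{3,9}] across row 2, 3 lands solely at r2c6 ⇒ r2c6=3.
Step 6. [r2c9∈{2,8}] in row 2, 2 fits only at r2c9. So r2c9=2.
Step 7. [r6c2∈{1,6}] row 6 places 1 nowhere but r6c2 ⇒ r6c2=1.
Step 8. [r1c4∈{5,9}] r1c4 is the only open cell in col 4 admitting 5, so r1c4=5.
Step 9. [r1c8∈{7}] r1c8's peers cover all but 7, so r1c8=7.
Step 10. [r4c8∈{9}] r4c8 is down to just 9. So r4c8=9.
Step 11. [r9c6∈{2,4}] r9c6 is the only open cell in row 9 admitting 2. So r9c6=2.
Step 12. [r5c2∈{5}] r5c2's peers cover all but 5, so r5c2=5.
Step 13. [r5c9∈{8}] r5c9 has the single candidate 8 ⇒ r5c9=8.
Step 14. [r3c6∈{4}] r3c6's peers cover all but 4, so r3c6=4.
Step 15. [r6c4∈{6}] only 6 remains possible at r6c4. So r6c4=6.
Step 16. [r7c4∈{9}] r7c4 is down to just 9. So r7c4=9.
Step 17. [r6c7∈{3}] nothing but 3 survives at r6c7, so r6c7=3.
Step 18. [r9c8∈{5}] nothing but 5 survives at r9c8. So r9c8=5.
Step 19. [r5c7∈{2}] r5c7's peers cover all but 2, so r5c7=2.
Step 20. [r9c5∈{4}] r9c5 has the single candidate 4, so r9c5=4.
Step 21. [r1c2∈{3}] r1c2 is down to just 3. So r1c2=3.
Step 22. [r9c9∈{7}] r9c9 is down to just 7. So r9c9=7.
Step 23. [r8c5∈{1}] only 1 remains possible at r8c5 ⇒ r8c5=1.
Step 24. [r8c1∈{8}] r8c1 is down to just 8, so r8c1=8.
Step 25. [r5c6∈{1}] only 1 remains possible at r5c6. So r5c6=1.
Step 26. [r8c8∈{3}] only 3 remains possible at r8c8. So r8c8=3.
Step 27. [r3c1∈{5}] r3c1 is down to just 5 ⇒ r3c1=5.
Step 28. [r9c4∈{8}] r9c4's peers cover all but 8. So r9c4=8.
Step 29. [r6c3∈{8}] r6c3 is down to just 8 ⇒ r6c3=8.
Step 30. [r8c9∈{9}] r8c9's peers cover all but 9 ⇒ r8c9=9.
Step 31. [r2c3∈{9}] only 9 remains possible at r2c3. So r2c3=9.
Step 32. [r2c8∈{8}] nothing but 8 survives at r2c8, so r2c8=8.
Step 33. [r7c2∈{7}] r7c2 has the single candidate 7 ⇒ r7c2=7.
Step 34. [r4c2∈{6}] r4c2 has the single candidate 6, so r4c2=6.
Step 35. [r1c6∈{9}] only 9 remains possible at r1c6. So r1c6=9.

Answer: 2 3 1 5 8 9 4 7 6 / 7 4 9 1 6 3 5 8 2 / 5 8 6 2 7 4 9 1 3 / 3 6 2 4 5 8 7 9 1 / 4 5 7 3 9 1 2 6 8 / 9 1 8 6 2 7 3 4 5 / 1 7 5 9 3 6 8 2 4 / 8 2 4 7 1 5 6 3 9 / 6 9 3 8 4 2 1 5 7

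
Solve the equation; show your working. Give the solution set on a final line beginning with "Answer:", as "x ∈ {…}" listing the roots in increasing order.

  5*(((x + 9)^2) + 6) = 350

Step 1. [5*(((x + 9)^2) + 6) = 350] 5 out front; divide by 5, so div: ((x + 9)^2) + 6 = 70.
Step 2. [((x + 9)^2) + 6 = 70] peel the +6: subtract 6 from each side, so sub: (x + 9)^2 = 64.
Step 3. [(x + 9)^2 = 64] 64 ≥ 0, LHS is (·)² — take ±√ ⇒ sqrt: x + 9 = 8 or -8.
Step 4. [x + 9 = 8 or -8] +9 is outermost — subtract 9 both sides ⇒ sub: x = -1 or -17.

Answer: x ∈ {-17, -1}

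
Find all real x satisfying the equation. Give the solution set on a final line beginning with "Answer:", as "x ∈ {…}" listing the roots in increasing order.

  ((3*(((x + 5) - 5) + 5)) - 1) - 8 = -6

Step 1. [((3*(((x + 5) - 5) + 5)) - 1) - 8 = -6] 8 comes off first (add 8) ⇒ sub: (3*(((x + 5) - 5) + 5)) - 1 = 2.
Step 2. [(3*(((x + 5) - 5) + 5)) - 1 = 2] 1 comes off first (add 1) ⇒ sub: 3*(((x + 5) - 5) + 5) = 3.
Step 3. [3*(((x + 5) - 5) + 5) = 3] LHS = 3·(…); ÷3 both sides. So div: ((x + 5) - 5) + 5 = 1.
Step 4. [((x + 5) - 5) + 5 = 1] the outer +5 inverts by subtracting 5 ⇒ sub: (x + 5) - 5 = -4.
Step 5. [(x + 5) - 5 = -4] 5 comes off first (add 5). So sub: x + 5 = 1.
Step 6. [x + 5 = 1] peel the +5: subtract 5 from each side, so sub: x = -4.

Answer: x ∈ {-4}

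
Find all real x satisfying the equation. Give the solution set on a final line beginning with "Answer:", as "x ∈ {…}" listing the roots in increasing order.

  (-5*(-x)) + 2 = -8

Step 1. [(-5*(-x)) + 2 = -8] the outer +2 inverts by subtracting 2, so sub: -5*(-x) = -10.
Step 2. [-5*(-x) = -10] -5 out front; divide by -5 ⇒ div: -x = 2.
Step 3. [-x = 2] LHS negated; negate both sides ⇒ neg: x = -2.

Answer: x ∈ {-2}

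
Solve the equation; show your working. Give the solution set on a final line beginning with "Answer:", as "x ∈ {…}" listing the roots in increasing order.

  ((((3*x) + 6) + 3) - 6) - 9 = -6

Step 1. [((((3*x) + 6) + 3) - 6) - 9 = -6] 9 comes off first (add 9) ⇒ sub: (((3*x) + 6) + 3) - 6 = 3.
Step 2. [(((3*x) + 6) + 3) - 6 = 3] 6 comes off first (add 6), so sub: ((3*x) + 6) + 3 = 9.
Step 3. [((3*x) + 6) + 3 = 9] +3 is outermost — subtract 3 both sides, so sub: (3*x) + 6 = 6.
Step 4. [(3*x) + 6 = 6] 3 divides every term; factor it out. So factor: x + 2 = 2.
Step 5. [x + 2 = 2] +2 is outermost — subtract 2 both sides, so sub: x = 0.

Answer: x ∈ {0}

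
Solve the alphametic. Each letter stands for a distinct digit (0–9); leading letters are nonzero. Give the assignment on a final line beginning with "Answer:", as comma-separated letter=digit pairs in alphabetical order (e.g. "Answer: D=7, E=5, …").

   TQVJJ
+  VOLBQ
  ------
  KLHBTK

Step 1. [col 1: J + Q ≡ K (mod 10)] column 1 (J + Q ≡ K (mod 10), carry-in 0) doesn't pin K yet; pick K=1 and continue, so K=1.
Step 2. [col 1: J + Q ≡ K (mod 10)] no forcing yet in column 1 (carry-in 0); J=7 is free and consistent — try it, so J=7.
Step 3. [col 1: J + Q ≡ K (mod 10)] column 1 reads J+Q+carry(0)=K with J=7, K=1; with digits 1,7 already taken and all letters distinct, the only value for Q is 4 ⇒ Q=4.
Step 4. [col 2: J + B ≡ T (mod 10)] several values work for B in column 2 (J + B ≡ T (mod 10), carry-in 1); try B=8, so B=8.
Step 5. [col 2: J + B ≡ T (mod 10)] column 2: given J=7, B=8, carry-in 1, and digits 1,4,7,8 already taken and all letters distinct, J+B≡T (mod 10) forces T=6, so T=6.
Step 6. [col 3: V + L ≡ B (mod 10)] several values work for V in column 3 (V + L ≡ B (mod 10), carry-in 1); try V=5. So V=5.
Step 7. [col 3: V + L ≡ B (mod 10)] from column 3 (V=5, B=8, carry-in 1, digits 1,4,5,6,7,8 already taken and all letters distinct): L must equal 2 ⇒ L=2.
Step 8. [col 4: Q + O ≡ H (mod 10)] from column 4 (Q=4, carry-in 0, digits 1,2,4,5,6,7,8 already taken and all letters distinct): H must equal 3 ⇒ H=3.
Step 9. [col 4: Q + O ≡ H (mod 10)] column 4 reads Q+O+carry(0)=H with Q=4, H=3; with digits 1,2,3,4,5,6,7,8 already taken and all letters distinct, the only value for O is 9, so O=9.

Answer: B=8, H=3, J=7, K=1, L=2, O=9, Q=4, T=6, V=5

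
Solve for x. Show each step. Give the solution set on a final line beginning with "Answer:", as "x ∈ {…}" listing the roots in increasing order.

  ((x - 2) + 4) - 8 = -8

Step 1. [((x - 2) + 4) - 8 = -8] -8 is outermost — add 8 both sides ⇒ sub: (x - 2) + 4 = 0.
Step 2. [(x - 2) + 4 = 0] +4 is outermost — subtract 4 both sides ⇒ sub: x - 2 = -4.
Step 3. [x - 2 = -4] -2 is outermost — add 2 both sides. So sub: x = -2.

Answer: x ∈ {-2}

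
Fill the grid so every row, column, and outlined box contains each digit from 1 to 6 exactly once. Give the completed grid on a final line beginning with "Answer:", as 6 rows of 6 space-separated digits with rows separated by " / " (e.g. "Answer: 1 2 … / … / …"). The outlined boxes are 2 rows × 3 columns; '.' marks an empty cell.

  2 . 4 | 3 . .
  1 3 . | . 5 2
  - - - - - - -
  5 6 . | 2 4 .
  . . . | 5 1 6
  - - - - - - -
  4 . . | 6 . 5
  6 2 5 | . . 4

Step 1. [r5c3∈{1,3}] across box 5, 3 lands solely at r5c3. So r5c3=3.
Step 2. [r4c2∈{4}] only 4 remains possible at r4c2, so r4c2=4.
Step 3. [r6c5∈{3}] r6c5 has the single candidate 3. So r6c5=3.
Step 4. [r1c5∈{6}] only 6 remains possible at r1c5. So r1c5=6.
Step 5. [r6c4∈{1}] r6c4's peers cover all but 1, so r6c4=1.
Step 6. [r5c5∈{2}] r5c5 is down to just 2, so r5c5=2.
Step 7. [r1c6∈{1}] r1c6's peers cover all but 1. So r1c6=1.
Step 8. [r2c4∈{4}] only 4 remains possible at r2c4, so r2c4=4.
Step 9. [r5c2∈{1}] r5c2 is down to just 1, so r5c2=1.
Step 10. [r1c2∈{5}] r1c2's peers cover all but 5. So r1c2=5.
Step 11. [r3c3∈{1}] r3c3 has the single candidate 1. So r3c3=1.
Step 12. [r2c3∈{6}] r2c3 is down to just 6, so r2c3=6.
Step 13. [r3c6∈{3}] only 3 remains possible at r3c6. So r3c6=3.
Step 14. [r4c1∈{3}] only 3 remains possible at r4c1, so r4c1=3.
Step 15. [r4c3∈{2}] only 2 remains possible at r4c3. So r4c3=2.

Answer: 2 5 4 3 6 1 / 1 3 6 4 5 2 / 5 6 1 2 4 3 / 3 4 2 5 1 6 / 4 1 3 6 2 5 / 6 2 5 1 3 4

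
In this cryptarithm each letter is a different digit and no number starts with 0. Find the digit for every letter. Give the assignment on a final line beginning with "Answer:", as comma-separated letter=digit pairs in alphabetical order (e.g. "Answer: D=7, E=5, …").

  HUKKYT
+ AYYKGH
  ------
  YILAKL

Step 1. [col 1: T + H ≡ L (mod 10)] column 1 (T + H ≡ L (mod 10), carry-in 0) doesn't pin T yet; pick T=4 and continue. So T=4.
Step 2. [col 1: T + H ≡ L (mod 10)] L=6 is one option consistent with column 1 (T + H ≡ L (mod 10), carry-in 0) — take it. So L=6.
Step 3. [col 1: T + H ≡ L (mod 10)] from column 1 (T=4, L=6, carry-in 0, digits 4,6 already taken and all letters distinct): H must equal 2 ⇒ H=2.
Step 4. [col 2: Y + G ≡ K (mod 10)] several values work for Y in column 2 (Y + G ≡ K (mod 10), carry-in 0); try Y=8. So Y=8.
Step 5. [col 2: Y + G ≡ K (mod 10)] column 2 (Y + G ≡ K (mod 10), carry-in 0) doesn't pin G yet; pick G=9 and continue. So G=9.
Step 6. [col 2: Y + G ≡ K (mod 10)] column 2: given Y=8, G=9, carry-in 0, and digits 2,4,6,8,9 already taken and all letters distinct, Y+G≡K (mod 10) forces K=7. So K=7.
Step 7. [col 3: K + K ≡ A (mod 10)] column 3: given K=7, carry-in 1, and digits 2,4,6,7,8,9 already taken and all letters distinct, K+K≡A (mod 10) forces A=5. So A=5.
Step 8. [col 5: U + Y ≡ I (mod 10)] column 5 reads U+Y+carry(1)=I with Y=8; with digits 2,4,5,6,7,8,9 already taken and all letters distinct, the only value for U is 1, so U=1.
Step 9. [col 5: U + Y ≡ I (mod 10)] column 5: given U=1, Y=8, carry-in 1, and digits 1,2,4,5,6,7,8,9 already taken and all letters distinct, U+Y≡I (mod 10) forces I=0 ⇒ I=0.

Answer: A=5, G=9, H=2, I=0, K=7, L=6, T=4, U=1, Y=8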